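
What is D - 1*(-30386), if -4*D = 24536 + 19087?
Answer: 77921/4 ≈ 19480.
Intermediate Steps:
D = -43623/4 (D = -(24536 + 19087)/4 = -¼*43623 = -43623/4 ≈ -10906.)
D - 1*(-30386) = -43623/4 - 1*(-30386) = -43623/4 + 30386 = 77921/4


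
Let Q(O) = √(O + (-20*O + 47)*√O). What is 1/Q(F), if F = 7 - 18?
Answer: (-11 + 267*I*√11)^(-½) ≈ 0.023613 - 0.023908*I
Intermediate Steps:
F = -11
Q(O) = √(O + √O*(47 - 20*O)) (Q(O) = √(O + (47 - 20*O)*√O) = √(O + √O*(47 - 20*O)))
1/Q(F) = 1/(√(-11 - (-220)*I*√11 + 47*√(-11))) = 1/(√(-11 - (-220)*I*√11 + 47*(I*√11))) = 1/(√(-11 + 220*I*√11 + 47*I*√11)) = 1/(√(-11 + 267*I*√11)) = (-11 + 267*I*√11)^(-½)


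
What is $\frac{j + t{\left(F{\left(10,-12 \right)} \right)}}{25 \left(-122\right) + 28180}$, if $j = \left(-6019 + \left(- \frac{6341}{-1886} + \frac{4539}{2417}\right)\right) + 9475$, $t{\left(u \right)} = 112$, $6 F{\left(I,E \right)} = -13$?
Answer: $\frac{16288479167}{114554150060} \approx 0.14219$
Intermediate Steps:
$F{\left(I,E \right)} = - \frac{13}{6}$ ($F{\left(I,E \right)} = \frac{1}{6} \left(-13\right) = - \frac{13}{6}$)
$j = \frac{15777931423}{4558462}$ ($j = \left(-6019 + \left(\left(-6341\right) \left(- \frac{1}{1886}\right) + 4539 \cdot \frac{1}{2417}\right)\right) + 9475 = \left(-6019 + \left(\frac{6341}{1886} + \frac{4539}{2417}\right)\right) + 9475 = \left(-6019 + \frac{23886751}{4558462}\right) + 9475 = - \frac{27413496027}{4558462} + 9475 = \frac{15777931423}{4558462} \approx 3461.2$)
$\frac{j + t{\left(F{\left(10,-12 \right)} \right)}}{25 \left(-122\right) + 28180} = \frac{\frac{15777931423}{4558462} + 112}{25 \left(-122\right) + 28180} = \frac{16288479167}{4558462 \left(-3050 + 28180\right)} = \frac{16288479167}{4558462 \cdot 25130} = \frac{16288479167}{4558462} \cdot \frac{1}{25130} = \frac{16288479167}{114554150060}$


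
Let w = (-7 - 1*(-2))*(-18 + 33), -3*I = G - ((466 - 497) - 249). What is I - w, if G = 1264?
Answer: -1319/3 ≈ -439.67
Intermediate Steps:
I = -1544/3 (I = -(1264 - ((466 - 497) - 249))/3 = -(1264 - (-31 - 249))/3 = -(1264 - 1*(-280))/3 = -(1264 + 280)/3 = -⅓*1544 = -1544/3 ≈ -514.67)
w = -75 (w = (-7 + 2)*15 = -5*15 = -75)
I - w = -1544/3 - 1*(-75) = -1544/3 + 75 = -1319/3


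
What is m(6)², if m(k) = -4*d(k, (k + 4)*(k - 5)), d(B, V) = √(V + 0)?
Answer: 160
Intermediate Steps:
d(B, V) = √V
m(k) = -4*√((-5 + k)*(4 + k)) (m(k) = -4*√((k - 5)*(k + 4)) = -4*√((-5 + k)*(4 + k)))
m(6)² = (-4*√(-20 + 6² - 1*6))² = (-4*√(-20 + 36 - 6))² = (-4*√10)² = 160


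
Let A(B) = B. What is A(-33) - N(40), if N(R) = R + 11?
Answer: -84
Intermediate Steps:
N(R) = 11 + R
A(-33) - N(40) = -33 - (11 + 40) = -33 - 1*51 = -33 - 51 = -84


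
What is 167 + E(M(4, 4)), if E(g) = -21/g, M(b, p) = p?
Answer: 647/4 ≈ 161.75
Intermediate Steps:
167 + E(M(4, 4)) = 167 - 21/4 = 647/4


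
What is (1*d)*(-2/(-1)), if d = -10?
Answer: -20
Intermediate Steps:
(1*d)*(-2/(-1)) = (1*(-10))*(-2/(-1)) = -(-20)*(-1) = -10*2 = -20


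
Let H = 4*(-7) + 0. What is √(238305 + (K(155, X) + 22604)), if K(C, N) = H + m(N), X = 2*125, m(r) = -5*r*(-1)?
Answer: √262131 ≈ 511.99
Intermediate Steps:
m(r) = 5*r
X = 250
H = -28 (H = -28 + 0 = -28)
K(C, N) = -28 + 5*N
√(238305 + (K(155, X) + 22604)) = √(238305 + ((-28 + 5*250) + 22604)) = √(238305 + ((-28 + 1250) + 22604)) = √(238305 + (1222 + 22604)) = √(238305 + 23826) = √262131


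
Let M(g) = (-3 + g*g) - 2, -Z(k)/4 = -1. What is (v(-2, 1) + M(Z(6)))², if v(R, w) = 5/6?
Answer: 5041/36 ≈ 140.03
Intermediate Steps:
Z(k) = 4 (Z(k) = -4*(-1) = 4)
v(R, w) = ⅚ (v(R, w) = 5*(⅙) = ⅚)
M(g) = -5 + g² (M(g) = (-3 + g²) - 2 = -5 + g²)
(v(-2, 1) + M(Z(6)))² = (⅚ + (-5 + 4²))² = (⅚ + (-5 + 16))² = (⅚ + 11)² = (71/6)² = 5041/36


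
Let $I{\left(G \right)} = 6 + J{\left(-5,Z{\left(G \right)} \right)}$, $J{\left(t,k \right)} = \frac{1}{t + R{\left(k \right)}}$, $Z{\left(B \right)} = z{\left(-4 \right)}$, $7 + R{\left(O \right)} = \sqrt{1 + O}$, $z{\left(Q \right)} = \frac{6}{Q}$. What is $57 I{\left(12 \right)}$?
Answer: $\frac{97470}{289} - \frac{57 i \sqrt{2}}{289} \approx 337.27 - 0.27893 i$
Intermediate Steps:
$R{\left(O \right)} = -7 + \sqrt{1 + O}$
$Z{\left(B \right)} = - \frac{3}{2}$ ($Z{\left(B \right)} = \frac{6}{-4} = 6 \left(- \frac{1}{4}\right) = - \frac{3}{2}$)
$J{\left(t,k \right)} = \frac{1}{-7 + t + \sqrt{1 + k}}$ ($J{\left(t,k \right)} = \frac{1}{t + \left(-7 + \sqrt{1 + k}\right)} = \frac{1}{-7 + t + \sqrt{1 + k}}$)
$I{\left(G \right)} = 6 + \frac{1}{-12 + \frac{i \sqrt{2}}{2}}$ ($I{\left(G \right)} = 6 + \frac{1}{-7 - 5 + \sqrt{1 - \frac{3}{2}}} = 6 + \frac{1}{-7 - 5 + \sqrt{- \frac{1}{2}}} = 6 + \frac{1}{-7 - 5 + \frac{i \sqrt{2}}{2}} = 6 + \frac{1}{-12 + \frac{i \sqrt{2}}{2}}$)
$57 I{\left(12 \right)} = 57 \left(\frac{1710}{289} - \frac{i \sqrt{2}}{289}\right) = \frac{97470}{289} - \frac{57 i \sqrt{2}}{289}$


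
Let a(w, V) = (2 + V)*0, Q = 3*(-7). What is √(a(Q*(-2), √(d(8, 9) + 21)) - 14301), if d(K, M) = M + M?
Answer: 3*I*√1589 ≈ 119.59*I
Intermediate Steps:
d(K, M) = 2*M
Q = -21
a(w, V) = 0
√(a(Q*(-2), √(d(8, 9) + 21)) - 14301) = √(0 - 14301) = √(-14301) = 3*I*√1589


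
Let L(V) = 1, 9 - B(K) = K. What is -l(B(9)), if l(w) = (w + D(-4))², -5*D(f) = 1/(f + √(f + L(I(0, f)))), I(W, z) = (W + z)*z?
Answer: -I/(200*√3 + 325*I) ≈ -0.0014404 - 0.0015353*I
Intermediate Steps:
I(W, z) = z*(W + z)
B(K) = 9 - K
D(f) = -1/(5*(f + √(1 + f))) (D(f) = -1/(5*(f + √(f + 1))) = -1/(5*(f + √(1 + f))))
l(w) = (w - 1/(-20 + 5*I*√3))² (l(w) = (w - 1/(5*(-4) + 5*√(1 - 4)))² = (w - 1/(-20 + 5*√(-3)))² = (w - 1/(-20 + 5*(I*√3)))² = (w - 1/(-20 + 5*I*√3))²)
-l(B(9)) = -((9 - 1*9) + 1/(20 - 5*I*√3))² = -((9 - 9) + 1/(20 - 5*I*√3))² = -(0 + 1/(20 - 5*I*√3))² = -(1/(20 - 5*I*√3))² = -1/(20 - 5*I*√3)²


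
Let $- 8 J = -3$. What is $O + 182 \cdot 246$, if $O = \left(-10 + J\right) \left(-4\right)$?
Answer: $\frac{89621}{2} \approx 44811.0$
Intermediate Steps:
$J = \frac{3}{8}$ ($J = \left(- \frac{1}{8}\right) \left(-3\right) = \frac{3}{8} \approx 0.375$)
$O = \frac{77}{2}$ ($O = \left(-10 + \frac{3}{8}\right) \left(-4\right) = \left(- \frac{77}{8}\right) \left(-4\right) = \frac{77}{2} \approx 38.5$)
$O + 182 \cdot 246 = \frac{77}{2} + 182 \cdot 246 = \frac{77}{2} + 44772 = \frac{89621}{2}$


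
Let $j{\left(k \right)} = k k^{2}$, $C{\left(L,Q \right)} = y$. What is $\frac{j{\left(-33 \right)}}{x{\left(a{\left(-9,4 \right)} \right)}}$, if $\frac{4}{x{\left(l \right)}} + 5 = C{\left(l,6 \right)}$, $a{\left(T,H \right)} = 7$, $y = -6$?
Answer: $\frac{395307}{4} \approx 98827.0$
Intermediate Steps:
$C{\left(L,Q \right)} = -6$
$x{\left(l \right)} = - \frac{4}{11}$ ($x{\left(l \right)} = \frac{4}{-5 - 6} = \frac{4}{-11} = 4 \left(- \frac{1}{11}\right) = - \frac{4}{11}$)
$j{\left(k \right)} = k^{3}$
$\frac{j{\left(-33 \right)}}{x{\left(a{\left(-9,4 \right)} \right)}} = \frac{\left(-33\right)^{3}}{- \frac{4}{11}} = \left(-35937\right) \left(- \frac{11}{4}\right) = \frac{395307}{4}$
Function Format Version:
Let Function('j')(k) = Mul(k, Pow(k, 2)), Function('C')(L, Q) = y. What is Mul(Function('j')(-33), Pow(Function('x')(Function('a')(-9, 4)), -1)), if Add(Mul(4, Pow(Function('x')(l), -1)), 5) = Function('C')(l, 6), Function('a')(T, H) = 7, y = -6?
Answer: Rational(395307, 4) ≈ 98827.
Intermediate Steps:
Function('C')(L, Q) = -6
Function('x')(l) = Rational(-4, 11) (Function('x')(l) = Mul(4, Pow(Add(-5, -6), -1)) = Mul(4, Pow(-11, -1)) = Mul(4, Rational(-1, 11)) = Rational(-4, 11))
Function('j')(k) = Pow(k, 3)
Mul(Function('j')(-33), Pow(Function('x')(Function('a')(-9, 4)), -1)) = Mul(Pow(-33, 3), Pow(Rational(-4, 11), -1)) = Mul(-35937, Rational(-11, 4)) = Rational(395307, 4)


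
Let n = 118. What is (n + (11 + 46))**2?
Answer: 30625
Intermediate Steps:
(n + (11 + 46))**2 = (118 + (11 + 46))**2 = (118 + 57)**2 = 175**2 = 30625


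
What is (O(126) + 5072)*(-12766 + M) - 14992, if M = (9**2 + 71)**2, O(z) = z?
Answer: 53721932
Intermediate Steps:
M = 23104 (M = (81 + 71)**2 = 152**2 = 23104)
(O(126) + 5072)*(-12766 + M) - 14992 = (126 + 5072)*(-12766 + 23104) - 14992 = 5198*10338 - 14992 = 53736924 - 14992 = 53721932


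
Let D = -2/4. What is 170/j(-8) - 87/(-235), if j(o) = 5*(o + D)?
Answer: -853/235 ≈ -3.6298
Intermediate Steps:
D = -1/2 (D = -2*1/4 = -1/2 ≈ -0.50000)
j(o) = -5/2 + 5*o (j(o) = 5*(o - 1/2) = 5*(-1/2 + o) = -5/2 + 5*o)
170/j(-8) - 87/(-235) = 170/(-5/2 + 5*(-8)) - 87/(-235) = 170/(-5/2 - 40) - 87*(-1/235) = 170/(-85/2) + 87/235 = 170*(-2/85) + 87/235 = -4 + 87/235 = -853/235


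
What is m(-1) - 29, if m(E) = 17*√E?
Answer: -29 + 17*I ≈ -29.0 + 17.0*I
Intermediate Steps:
m(-1) - 29 = 17*√(-1) - 29 = 17*I - 29 = -29 + 17*I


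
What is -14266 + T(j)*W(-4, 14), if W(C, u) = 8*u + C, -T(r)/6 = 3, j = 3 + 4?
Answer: -16210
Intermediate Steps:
j = 7
T(r) = -18 (T(r) = -6*3 = -18)
W(C, u) = C + 8*u
-14266 + T(j)*W(-4, 14) = -14266 - 18*(-4 + 8*14) = -14266 - 18*(-4 + 112) = -14266 - 18*108 = -14266 - 1944 = -16210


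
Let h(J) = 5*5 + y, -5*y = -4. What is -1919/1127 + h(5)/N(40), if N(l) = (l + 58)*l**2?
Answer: -30701033/18032000 ≈ -1.7026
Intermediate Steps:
y = 4/5 (y = -1/5*(-4) = 4/5 ≈ 0.80000)
h(J) = 129/5 (h(J) = 5*5 + 4/5 = 25 + 4/5 = 129/5)
N(l) = l**2*(58 + l) (N(l) = (58 + l)*l**2 = l**2*(58 + l))
-1919/1127 + h(5)/N(40) = -1919/1127 + 129/(5*((40**2*(58 + 40)))) = -1919*1/1127 + 129/(5*((1600*98))) = -1919/1127 + (129/5)/156800 = -1919/1127 + (129/5)*(1/156800) = -1919/1127 + 129/784000 = -30701033/18032000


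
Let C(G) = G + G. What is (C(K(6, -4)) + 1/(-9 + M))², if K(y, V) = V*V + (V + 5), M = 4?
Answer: 28561/25 ≈ 1142.4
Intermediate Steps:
K(y, V) = 5 + V + V² (K(y, V) = V² + (5 + V) = 5 + V + V²)
C(G) = 2*G
(C(K(6, -4)) + 1/(-9 + M))² = (2*(5 - 4 + (-4)²) + 1/(-9 + 4))² = (2*(5 - 4 + 16) + 1/(-5))² = (2*17 - ⅕)² = (34 - ⅕)² = (169/5)² = 28561/25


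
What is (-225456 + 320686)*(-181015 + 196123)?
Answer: 1438734840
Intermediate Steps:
(-225456 + 320686)*(-181015 + 196123) = 95230*15108 = 1438734840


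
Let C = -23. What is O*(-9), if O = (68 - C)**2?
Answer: -74529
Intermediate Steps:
O = 8281 (O = (68 - 1*(-23))**2 = (68 + 23)**2 = 91**2 = 8281)
O*(-9) = 8281*(-9) = -74529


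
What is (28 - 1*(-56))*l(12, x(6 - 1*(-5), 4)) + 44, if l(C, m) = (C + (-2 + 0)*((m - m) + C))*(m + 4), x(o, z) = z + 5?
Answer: -13060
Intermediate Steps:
x(o, z) = 5 + z
l(C, m) = -C*(4 + m) (l(C, m) = (C - 2*(0 + C))*(4 + m) = (C - 2*C)*(4 + m) = (-C)*(4 + m) = -C*(4 + m))
(28 - 1*(-56))*l(12, x(6 - 1*(-5), 4)) + 44 = (28 - 1*(-56))*(-1*12*(4 + (5 + 4))) + 44 = (28 + 56)*(-1*12*(4 + 9)) + 44 = 84*(-1*12*13) + 44 = 84*(-156) + 44 = -13104 + 44 = -13060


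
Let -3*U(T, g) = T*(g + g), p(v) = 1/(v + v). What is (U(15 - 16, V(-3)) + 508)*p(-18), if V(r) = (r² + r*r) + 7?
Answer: -787/54 ≈ -14.574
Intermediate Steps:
p(v) = 1/(2*v)
V(r) = 7 + 2*r² (V(r) = (r² + r²) + 7 = 2*r² + 7 = 7 + 2*r²)
U(T, g) = -2*T*g/3 (U(T, g) = -T*(g + g)/3 = -T*2*g/3 = -2*T*g/3)
(U(15 - 16, V(-3)) + 508)*p(-18) = (-2*(15 - 16)*(7 + 2*(-3)²)/3 + 508)*((½)/(-18)) = (-⅔*(-1)*(7 + 2*9) + 508)*((½)*(-1/18)) = (-⅔*(-1)*(7 + 18) + 508)*(-1/36) = (-⅔*(-1)*25 + 508)*(-1/36) = (50/3 + 508)*(-1/36) = (1574/3)*(-1/36) = -787/54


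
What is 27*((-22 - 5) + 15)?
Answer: -324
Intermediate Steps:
27*((-22 - 5) + 15) = 27*(-27 + 15) = 27*(-12) = -324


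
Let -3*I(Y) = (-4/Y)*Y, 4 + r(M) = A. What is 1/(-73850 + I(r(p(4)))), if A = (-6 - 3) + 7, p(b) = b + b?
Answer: -3/221546 ≈ -1.3541e-5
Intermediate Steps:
p(b) = 2*b
A = -2 (A = -9 + 7 = -2)
r(M) = -6 (r(M) = -4 - 2 = -6)
I(Y) = 4/3 (I(Y) = -(-4/Y)*Y/3 = -1/3*(-4) = 4/3)
1/(-73850 + I(r(p(4)))) = 1/(-73850 + 4/3) = 1/(-221546/3) = -3/221546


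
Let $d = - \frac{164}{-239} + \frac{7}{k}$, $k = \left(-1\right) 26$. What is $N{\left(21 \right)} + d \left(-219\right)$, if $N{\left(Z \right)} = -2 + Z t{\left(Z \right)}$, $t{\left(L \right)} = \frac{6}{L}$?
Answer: $- \frac{542573}{6214} \approx -87.315$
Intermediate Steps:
$k = -26$
$d = \frac{2591}{6214}$ ($d = - \frac{164}{-239} + \frac{7}{-26} = \left(-164\right) \left(- \frac{1}{239}\right) + 7 \left(- \frac{1}{26}\right) = \frac{164}{239} - \frac{7}{26} = \frac{2591}{6214} \approx 0.41696$)
$N{\left(Z \right)} = 4$ ($N{\left(Z \right)} = -2 + Z \frac{6}{Z} = -2 + 6 = 4$)
$N{\left(21 \right)} + d \left(-219\right) = 4 + \frac{2591}{6214} \left(-219\right) = 4 - \frac{567429}{6214} = - \frac{542573}{6214}$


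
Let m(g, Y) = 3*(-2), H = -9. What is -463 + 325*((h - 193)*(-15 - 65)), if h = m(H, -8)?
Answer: 5173537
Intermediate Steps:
m(g, Y) = -6
h = -6
-463 + 325*((h - 193)*(-15 - 65)) = -463 + 325*((-6 - 193)*(-15 - 65)) = -463 + 325*(-199*(-80)) = -463 + 325*15920 = -463 + 5174000 = 5173537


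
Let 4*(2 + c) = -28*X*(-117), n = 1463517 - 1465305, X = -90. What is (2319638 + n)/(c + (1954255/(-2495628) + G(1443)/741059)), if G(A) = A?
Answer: -857329876520405640/27264995378995573 ≈ -31.444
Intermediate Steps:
n = -1788
c = -73712 (c = -2 + (-28*(-90)*(-117))/4 = -2 + (2520*(-117))/4 = -2 + (¼)*(-294840) = -2 - 73710 = -73712)
(2319638 + n)/(c + (1954255/(-2495628) + G(1443)/741059)) = (2319638 - 1788)/(-73712 + (1954255/(-2495628) + 1443/741059)) = 2317850/(-73712 + (1954255*(-1/2495628) + 1443*(1/741059))) = 2317850/(-73712 + (-1954255/2495628 + 1443/741059)) = 2317850/(-73712 - 1444617064841/1849407590052) = 2317850/(-136324976894977865/1849407590052) = 2317850*(-1849407590052/136324976894977865) = -857329876520405640/27264995378995573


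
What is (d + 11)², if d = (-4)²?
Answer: 729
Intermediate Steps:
d = 16
(d + 11)² = (16 + 11)² = 27² = 729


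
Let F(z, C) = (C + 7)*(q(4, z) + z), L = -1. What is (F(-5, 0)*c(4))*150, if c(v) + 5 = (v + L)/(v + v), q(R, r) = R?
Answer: 19425/4 ≈ 4856.3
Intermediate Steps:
F(z, C) = (4 + z)*(7 + C) (F(z, C) = (C + 7)*(4 + z) = (7 + C)*(4 + z) = (4 + z)*(7 + C))
c(v) = -5 + (-1 + v)/(2*v) (c(v) = -5 + (v - 1)/(v + v) = -5 + (-1 + v)/((2*v)) = -5 + (-1 + v)*(1/(2*v)) = -5 + (-1 + v)/(2*v))
(F(-5, 0)*c(4))*150 = ((28 + 4*0 + 7*(-5) + 0*(-5))*((½)*(-1 - 9*4)/4))*150 = ((28 + 0 - 35 + 0)*((½)*(¼)*(-1 - 36)))*150 = -7*(-37)/(2*4)*150 = -7*(-37/8)*150 = (259/8)*150 = 19425/4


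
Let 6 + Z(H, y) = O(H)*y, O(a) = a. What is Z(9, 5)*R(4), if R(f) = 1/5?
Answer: 39/5 ≈ 7.8000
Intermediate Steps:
R(f) = 1/5
Z(H, y) = -6 + H*y
Z(9, 5)*R(4) = (-6 + 9*5)*(1/5) = (-6 + 45)*(1/5) = 39*(1/5) = 39/5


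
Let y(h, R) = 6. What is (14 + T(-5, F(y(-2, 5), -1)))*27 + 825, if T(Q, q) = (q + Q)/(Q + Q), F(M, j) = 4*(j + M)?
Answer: 2325/2 ≈ 1162.5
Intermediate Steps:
F(M, j) = 4*M + 4*j (F(M, j) = 4*(M + j) = 4*M + 4*j)
T(Q, q) = (Q + q)/(2*Q) (T(Q, q) = (Q + q)/((2*Q)) = (Q + q)*(1/(2*Q)) = (Q + q)/(2*Q))
(14 + T(-5, F(y(-2, 5), -1)))*27 + 825 = (14 + (½)*(-5 + (4*6 + 4*(-1)))/(-5))*27 + 825 = (14 + (½)*(-⅕)*(-5 + (24 - 4)))*27 + 825 = (14 + (½)*(-⅕)*(-5 + 20))*27 + 825 = (14 + (½)*(-⅕)*15)*27 + 825 = (14 - 3/2)*27 + 825 = (25/2)*27 + 825 = 675/2 + 825 = 2325/2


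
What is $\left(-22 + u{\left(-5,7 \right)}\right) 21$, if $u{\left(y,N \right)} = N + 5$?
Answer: $-210$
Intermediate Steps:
$u{\left(y,N \right)} = 5 + N$
$\left(-22 + u{\left(-5,7 \right)}\right) 21 = \left(-22 + \left(5 + 7\right)\right) 21 = \left(-22 + 12\right) 21 = \left(-10\right) 21 = -210$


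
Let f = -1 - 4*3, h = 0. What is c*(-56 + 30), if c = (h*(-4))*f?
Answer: 0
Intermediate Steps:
f = -13 (f = -1 - 12 = -13)
c = 0 (c = (0*(-4))*(-13) = 0*(-13) = 0)
c*(-56 + 30) = 0*(-56 + 30) = 0*(-26) = 0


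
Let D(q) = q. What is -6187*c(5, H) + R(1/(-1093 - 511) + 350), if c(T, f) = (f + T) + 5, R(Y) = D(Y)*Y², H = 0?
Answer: 176680145113828519/4126796864 ≈ 4.2813e+7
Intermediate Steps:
R(Y) = Y³ (R(Y) = Y*Y² = Y³)
c(T, f) = 5 + T + f (c(T, f) = (T + f) + 5 = 5 + T + f)
-6187*c(5, H) + R(1/(-1093 - 511) + 350) = -6187*(5 + 5 + 0) + (1/(-1093 - 511) + 350)³ = -6187*10 + (1/(-1604) + 350)³ = -61870 + (-1/1604 + 350)³ = -61870 + (561399/1604)³ = -61870 + 176935470035804199/4126796864 = 176680145113828519/4126796864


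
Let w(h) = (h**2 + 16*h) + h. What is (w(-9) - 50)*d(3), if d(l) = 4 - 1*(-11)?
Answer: -1830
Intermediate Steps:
d(l) = 15 (d(l) = 4 + 11 = 15)
w(h) = h**2 + 17*h
(w(-9) - 50)*d(3) = (-9*(17 - 9) - 50)*15 = (-9*8 - 50)*15 = (-72 - 50)*15 = -122*15 = -1830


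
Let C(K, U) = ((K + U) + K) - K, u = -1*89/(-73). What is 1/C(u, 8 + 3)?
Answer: 73/892 ≈ 0.081839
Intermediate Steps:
u = 89/73 (u = -89*(-1/73) = 89/73 ≈ 1.2192)
C(K, U) = K + U (C(K, U) = (U + 2*K) - K = K + U)
1/C(u, 8 + 3) = 1/(89/73 + (8 + 3)) = 1/(89/73 + 11) = 1/(892/73) = 73/892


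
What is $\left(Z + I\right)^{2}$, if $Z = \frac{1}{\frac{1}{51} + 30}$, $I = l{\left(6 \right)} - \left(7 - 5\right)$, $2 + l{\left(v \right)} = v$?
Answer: $\frac{9690769}{2343961} \approx 4.1344$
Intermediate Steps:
$l{\left(v \right)} = -2 + v$
$I = 2$ ($I = \left(-2 + 6\right) - \left(7 - 5\right) = 4 - \left(7 - 5\right) = 4 - 2 = 2$)
$Z = \frac{51}{1531}$ ($Z = \frac{1}{\frac{1}{51} + 30} = \frac{1}{\frac{1531}{51}} = \frac{51}{1531} \approx 0.033312$)
$\left(Z + I\right)^{2} = \left(\frac{51}{1531} + 2\right)^{2} = \left(\frac{3113}{1531}\right)^{2} = \frac{9690769}{2343961}$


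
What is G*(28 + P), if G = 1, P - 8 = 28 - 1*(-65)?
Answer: 129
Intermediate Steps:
P = 101 (P = 8 + (28 - 1*(-65)) = 8 + (28 + 65) = 8 + 93 = 101)
G*(28 + P) = 1*(28 + 101) = 1*129 = 129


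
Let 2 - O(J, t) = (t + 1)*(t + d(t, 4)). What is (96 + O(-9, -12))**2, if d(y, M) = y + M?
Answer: 14884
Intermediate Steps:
d(y, M) = M + y
O(J, t) = 2 - (1 + t)*(4 + 2*t) (O(J, t) = 2 - (t + 1)*(t + (4 + t)) = 2 - (1 + t)*(4 + 2*t))
(96 + O(-9, -12))**2 = (96 + (-2 - 6*(-12) - 2*(-12)**2))**2 = (96 + (-2 + 72 - 2*144))**2 = (96 + (-2 + 72 - 288))**2 = (96 - 218)**2 = (-122)**2 = 14884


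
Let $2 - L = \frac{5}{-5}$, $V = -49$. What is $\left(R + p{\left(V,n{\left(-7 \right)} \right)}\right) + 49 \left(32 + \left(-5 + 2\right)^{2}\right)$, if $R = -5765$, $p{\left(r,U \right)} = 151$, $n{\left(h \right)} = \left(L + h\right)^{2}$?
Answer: $-3605$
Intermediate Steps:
$L = 3$ ($L = 2 - \frac{5}{-5} = 2 - 5 \left(- \frac{1}{5}\right) = 2 - -1 = 2 + 1 = 3$)
$n{\left(h \right)} = \left(3 + h\right)^{2}$
$\left(R + p{\left(V,n{\left(-7 \right)} \right)}\right) + 49 \left(32 + \left(-5 + 2\right)^{2}\right) = \left(-5765 + 151\right) + 49 \left(32 + \left(-5 + 2\right)^{2}\right) = -5614 + 49 \left(32 + \left(-3\right)^{2}\right) = -5614 + 49 \left(32 + 9\right) = -5614 + 49 \cdot 41 = -5614 + 2009 = -3605$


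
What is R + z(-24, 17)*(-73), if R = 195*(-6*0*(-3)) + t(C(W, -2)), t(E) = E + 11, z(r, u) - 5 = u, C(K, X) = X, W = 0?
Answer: -1597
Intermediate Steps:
z(r, u) = 5 + u
t(E) = 11 + E
R = 9 (R = 195*(-6*0*(-3)) + (11 - 2) = 195*(0*(-3)) + 9 = 195*0 + 9 = 0 + 9 = 9)
R + z(-24, 17)*(-73) = 9 + (5 + 17)*(-73) = 9 + 22*(-73) = 9 - 1606 = -1597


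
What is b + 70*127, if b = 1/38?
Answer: 337821/38 ≈ 8890.0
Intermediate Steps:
b = 1/38 ≈ 0.026316
b + 70*127 = 1/38 + 70*127 = 1/38 + 8890 = 337821/38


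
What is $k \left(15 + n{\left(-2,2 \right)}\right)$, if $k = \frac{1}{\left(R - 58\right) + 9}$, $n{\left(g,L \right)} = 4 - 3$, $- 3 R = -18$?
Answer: $- \frac{16}{43} \approx -0.37209$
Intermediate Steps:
$R = 6$ ($R = \left(- \frac{1}{3}\right) \left(-18\right) = 6$)
$n{\left(g,L \right)} = 1$
$k = - \frac{1}{43}$ ($k = \frac{1}{\left(6 - 58\right) + 9} = \frac{1}{-52 + 9} = \frac{1}{-43} = - \frac{1}{43} \approx -0.023256$)
$k \left(15 + n{\left(-2,2 \right)}\right) = - \frac{15 + 1}{43} = \left(- \frac{1}{43}\right) 16 = - \frac{16}{43}$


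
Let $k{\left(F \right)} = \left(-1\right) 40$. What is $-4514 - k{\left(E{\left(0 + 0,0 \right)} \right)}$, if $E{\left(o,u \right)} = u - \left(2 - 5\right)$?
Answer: $-4474$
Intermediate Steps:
$E{\left(o,u \right)} = 3 + u$ ($E{\left(o,u \right)} = u - \left(2 - 5\right) = u - -3 = u + 3 = 3 + u$)
$k{\left(F \right)} = -40$
$-4514 - k{\left(E{\left(0 + 0,0 \right)} \right)} = -4514 - -40 = -4514 + 40 = -4474$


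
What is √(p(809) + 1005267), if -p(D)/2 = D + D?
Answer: √1002031 ≈ 1001.0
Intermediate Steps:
p(D) = -4*D (p(D) = -2*(D + D) = -4*D)
√(p(809) + 1005267) = √(-4*809 + 1005267) = √(-3236 + 1005267) = √1002031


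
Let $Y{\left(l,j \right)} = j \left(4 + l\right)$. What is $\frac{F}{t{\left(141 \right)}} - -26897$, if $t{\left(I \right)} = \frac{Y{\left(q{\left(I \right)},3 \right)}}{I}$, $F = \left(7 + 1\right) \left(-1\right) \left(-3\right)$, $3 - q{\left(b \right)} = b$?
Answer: $\frac{1801535}{67} \approx 26889.0$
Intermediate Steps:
$q{\left(b \right)} = 3 - b$
$F = 24$ ($F = 8 \left(-1\right) \left(-3\right) = \left(-8\right) \left(-3\right) = 24$)
$t{\left(I \right)} = \frac{21 - 3 I}{I}$ ($t{\left(I \right)} = \frac{3 \left(4 - \left(-3 + I\right)\right)}{I} = \frac{3 \left(7 - I\right)}{I} = \frac{21 - 3 I}{I}$)
$\frac{F}{t{\left(141 \right)}} - -26897 = \frac{24}{-3 + \frac{21}{141}} - -26897 = \frac{24}{-3 + 21 \cdot \frac{1}{141}} + 26897 = \frac{24}{-3 + \frac{7}{47}} + 26897 = \frac{24}{- \frac{134}{47}} + 26897 = 24 \left(- \frac{47}{134}\right) + 26897 = - \frac{564}{67} + 26897 = \frac{1801535}{67}$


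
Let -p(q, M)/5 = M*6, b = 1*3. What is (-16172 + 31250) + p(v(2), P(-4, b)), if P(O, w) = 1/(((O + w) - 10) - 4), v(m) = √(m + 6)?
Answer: 15080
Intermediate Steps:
v(m) = √(6 + m)
b = 3
P(O, w) = 1/(-14 + O + w) (P(O, w) = 1/((-10 + O + w) - 4) = 1/(-14 + O + w))
p(q, M) = -30*M (p(q, M) = -5*M*6 = -30*M)
(-16172 + 31250) + p(v(2), P(-4, b)) = (-16172 + 31250) - 30/(-14 - 4 + 3) = 15078 - 30/(-15) = 15078 - 30*(-1/15) = 15078 + 2 = 15080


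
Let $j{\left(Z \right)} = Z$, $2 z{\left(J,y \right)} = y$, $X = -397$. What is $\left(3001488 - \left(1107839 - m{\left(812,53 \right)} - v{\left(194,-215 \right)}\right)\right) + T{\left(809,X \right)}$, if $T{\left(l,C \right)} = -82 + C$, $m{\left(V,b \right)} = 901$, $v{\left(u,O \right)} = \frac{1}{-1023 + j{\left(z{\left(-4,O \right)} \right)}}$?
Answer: $\frac{4282494529}{2261} \approx 1.8941 \cdot 10^{6}$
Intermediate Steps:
$z{\left(J,y \right)} = \frac{y}{2}$
$v{\left(u,O \right)} = \frac{1}{-1023 + \frac{O}{2}}$
$\left(3001488 - \left(1107839 - m{\left(812,53 \right)} - v{\left(194,-215 \right)}\right)\right) + T{\left(809,X \right)} = \left(3001488 - \left(1106938 - \frac{2}{-2046 - 215}\right)\right) - 479 = \left(3001488 - \left(1106938 + \frac{2}{2261}\right)\right) - 479 = \left(3001488 + \left(\left(901 + 2 \left(- \frac{1}{2261}\right)\right) - 1107839\right)\right) - 479 = \left(3001488 + \left(\left(901 - \frac{2}{2261}\right) - 1107839\right)\right) - 479 = \left(3001488 + \left(\frac{2037159}{2261} - 1107839\right)\right) - 479 = \left(3001488 - \frac{2502786820}{2261}\right) - 479 = \frac{4283577548}{2261} - 479 = \frac{4282494529}{2261}$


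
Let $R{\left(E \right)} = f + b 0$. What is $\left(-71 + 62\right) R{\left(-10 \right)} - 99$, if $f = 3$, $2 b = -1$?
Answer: $-126$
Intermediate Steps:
$b = - \frac{1}{2}$ ($b = \frac{1}{2} \left(-1\right) = - \frac{1}{2} \approx -0.5$)
$R{\left(E \right)} = 3$ ($R{\left(E \right)} = 3 - 0 = 3 + 0 = 3$)
$\left(-71 + 62\right) R{\left(-10 \right)} - 99 = \left(-71 + 62\right) 3 - 99 = \left(-9\right) 3 - 99 = -27 - 99 = -126$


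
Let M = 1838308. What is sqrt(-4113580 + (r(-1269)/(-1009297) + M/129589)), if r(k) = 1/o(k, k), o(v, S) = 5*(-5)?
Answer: I*sqrt(1759270825206174450744646749263)/653968944665 ≈ 2028.2*I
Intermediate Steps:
o(v, S) = -25
r(k) = -1/25 (r(k) = 1/(-25) = -1/25)
sqrt(-4113580 + (r(-1269)/(-1009297) + M/129589)) = sqrt(-4113580 + (-1/25/(-1009297) + 1838308/129589)) = sqrt(-4113580 + (-1/25*(-1/1009297) + 1838308*(1/129589))) = sqrt(-4113580 + (1/25232425 + 1838308/129589)) = sqrt(-4113580 + 46384968866489/3269844723325) = sqrt(-13450721472006387011/3269844723325) = I*sqrt(1759270825206174450744646749263)/653968944665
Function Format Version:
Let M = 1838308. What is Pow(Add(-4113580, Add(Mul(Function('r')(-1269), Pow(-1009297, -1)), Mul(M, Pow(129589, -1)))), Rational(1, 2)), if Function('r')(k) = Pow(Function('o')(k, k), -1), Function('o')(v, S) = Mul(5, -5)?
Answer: Mul(Rational(1, 653968944665), I, Pow(1759270825206174450744646749263, Rational(1, 2))) ≈ Mul(2028.2, I)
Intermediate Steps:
Function('o')(v, S) = -25
Function('r')(k) = Rational(-1, 25) (Function('r')(k) = Pow(-25, -1) = Rational(-1, 25))
Pow(Add(-4113580, Add(Mul(Function('r')(-1269), Pow(-1009297, -1)), Mul(M, Pow(129589, -1)))), Rational(1, 2)) = Pow(Add(-4113580, Add(Mul(Rational(-1, 25), Pow(-1009297, -1)), Mul(1838308, Pow(129589, -1)))), Rational(1, 2)) = Pow(Add(-4113580, Add(Mul(Rational(-1, 25), Rational(-1, 1009297)), Mul(1838308, Rational(1, 129589)))), Rational(1, 2)) = Pow(Add(-4113580, Add(Rational(1, 25232425), Rational(1838308, 129589))), Rational(1, 2)) = Pow(Add(-4113580, Rational(46384968866489, 3269844723325)), Rational(1, 2)) = Pow(Rational(-13450721472006387011, 3269844723325), Rational(1, 2)) = Mul(Rational(1, 653968944665), I, Pow(1759270825206174450744646749263, Rational(1, 2)))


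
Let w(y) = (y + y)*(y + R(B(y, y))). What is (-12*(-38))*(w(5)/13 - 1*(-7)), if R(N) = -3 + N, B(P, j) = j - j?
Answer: 50616/13 ≈ 3893.5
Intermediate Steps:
B(P, j) = 0
w(y) = 2*y*(-3 + y) (w(y) = (y + y)*(y + (-3 + 0)) = (2*y)*(y - 3) = (2*y)*(-3 + y) = 2*y*(-3 + y))
(-12*(-38))*(w(5)/13 - 1*(-7)) = (-12*(-38))*((2*5*(-3 + 5))/13 - 1*(-7)) = 456*((2*5*2)*(1/13) + 7) = 456*(20*(1/13) + 7) = 456*(20/13 + 7) = 456*(111/13) = 50616/13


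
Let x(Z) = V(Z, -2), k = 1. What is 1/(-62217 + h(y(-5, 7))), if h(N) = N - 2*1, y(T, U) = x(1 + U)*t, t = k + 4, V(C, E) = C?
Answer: -1/62179 ≈ -1.6083e-5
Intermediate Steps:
x(Z) = Z
t = 5 (t = 1 + 4 = 5)
y(T, U) = 5 + 5*U (y(T, U) = (1 + U)*5 = 5 + 5*U)
h(N) = -2 + N (h(N) = N - 2 = -2 + N)
1/(-62217 + h(y(-5, 7))) = 1/(-62217 + (-2 + (5 + 5*7))) = 1/(-62217 + (-2 + (5 + 35))) = 1/(-62217 + (-2 + 40)) = 1/(-62217 + 38) = 1/(-62179) = -1/62179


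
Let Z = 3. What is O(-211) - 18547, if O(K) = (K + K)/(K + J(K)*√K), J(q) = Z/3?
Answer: -1965771/106 + I*√211/106 ≈ -18545.0 + 0.13704*I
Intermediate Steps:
J(q) = 1 (J(q) = 3/3 = 3*(⅓) = 1)
O(K) = 2*K/(K + √K) (O(K) = (K + K)/(K + 1*√K) = (2*K)/(K + √K) = 2*K/(K + √K))
O(-211) - 18547 = 2*(-211)/(-211 + √(-211)) - 18547 = 2*(-211)/(-211 + I*√211) - 18547 = -422/(-211 + I*√211) - 18547 = -18547 - 422/(-211 + I*√211)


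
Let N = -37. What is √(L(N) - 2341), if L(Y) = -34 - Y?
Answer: I*√2338 ≈ 48.353*I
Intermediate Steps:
√(L(N) - 2341) = √((-34 - 1*(-37)) - 2341) = √((-34 + 37) - 2341) = √(3 - 2341) = √(-2338) = I*√2338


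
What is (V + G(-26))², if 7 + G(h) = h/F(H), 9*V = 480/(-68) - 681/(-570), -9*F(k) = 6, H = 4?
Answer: 830465867401/845064900 ≈ 982.72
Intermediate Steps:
F(k) = -⅔ (F(k) = -⅑*6 = -⅔)
V = -18941/29070 (V = (480/(-68) - 681/(-570))/9 = (480*(-1/68) - 681*(-1/570))/9 = (-120/17 + 227/190)/9 = (⅑)*(-18941/3230) = -18941/29070 ≈ -0.65157)
G(h) = -7 - 3*h/2 (G(h) = -7 + h/(-⅔) = -7 + h*(-3/2) = -7 - 3*h/2)
(V + G(-26))² = (-18941/29070 + (-7 - 3/2*(-26)))² = (-18941/29070 + (-7 + 39))² = (-18941/29070 + 32)² = (911299/29070)² = 830465867401/845064900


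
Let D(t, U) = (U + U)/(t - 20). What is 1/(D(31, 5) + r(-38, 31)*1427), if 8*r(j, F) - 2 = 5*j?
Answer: -22/737739 ≈ -2.9821e-5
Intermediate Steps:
r(j, F) = ¼ + 5*j/8 (r(j, F) = ¼ + (5*j)/8 = ¼ + 5*j/8)
D(t, U) = 2*U/(-20 + t) (D(t, U) = (2*U)/(-20 + t) = 2*U/(-20 + t))
1/(D(31, 5) + r(-38, 31)*1427) = 1/(2*5/(-20 + 31) + (¼ + (5/8)*(-38))*1427) = 1/(2*5/11 + (¼ - 95/4)*1427) = 1/(2*5*(1/11) - 47/2*1427) = 1/(10/11 - 67069/2) = 1/(-737739/22) = -22/737739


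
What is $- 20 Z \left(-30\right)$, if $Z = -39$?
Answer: $-23400$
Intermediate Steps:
$- 20 Z \left(-30\right) = \left(-20\right) \left(-39\right) \left(-30\right) = 780 \left(-30\right) = -23400$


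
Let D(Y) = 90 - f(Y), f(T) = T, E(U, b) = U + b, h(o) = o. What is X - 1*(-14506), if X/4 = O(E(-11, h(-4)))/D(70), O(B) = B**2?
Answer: 14551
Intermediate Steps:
D(Y) = 90 - Y
X = 45 (X = 4*((-11 - 4)**2/(90 - 1*70)) = 4*((-15)**2/(90 - 70)) = 4*(225/20) = 4*(225*(1/20)) = 4*(45/4) = 45)
X - 1*(-14506) = 45 - 1*(-14506) = 45 + 14506 = 14551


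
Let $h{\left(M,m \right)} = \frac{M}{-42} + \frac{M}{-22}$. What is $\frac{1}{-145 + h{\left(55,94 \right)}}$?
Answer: $- \frac{21}{3125} \approx -0.00672$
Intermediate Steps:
$h{\left(M,m \right)} = - \frac{16 M}{231}$ ($h{\left(M,m \right)} = M \left(- \frac{1}{42}\right) + M \left(- \frac{1}{22}\right) = - \frac{M}{42} - \frac{M}{22} = - \frac{16 M}{231}$)
$\frac{1}{-145 + h{\left(55,94 \right)}} = \frac{1}{-145 - \frac{80}{21}} = \frac{1}{- \frac{3125}{21}} = - \frac{21}{3125}$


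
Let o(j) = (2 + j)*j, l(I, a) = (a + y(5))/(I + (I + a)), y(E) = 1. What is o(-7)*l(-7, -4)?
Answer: 35/6 ≈ 5.8333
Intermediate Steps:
l(I, a) = (1 + a)/(a + 2*I) (l(I, a) = (a + 1)/(I + (I + a)) = (1 + a)/(a + 2*I))
o(j) = j*(2 + j)
o(-7)*l(-7, -4) = (-7*(2 - 7))*((1 - 4)/(-4 + 2*(-7))) = (-7*(-5))*(-3/(-4 - 14)) = 35*(-3/(-18)) = 35*(-1/18*(-3)) = 35*(1/6) = 35/6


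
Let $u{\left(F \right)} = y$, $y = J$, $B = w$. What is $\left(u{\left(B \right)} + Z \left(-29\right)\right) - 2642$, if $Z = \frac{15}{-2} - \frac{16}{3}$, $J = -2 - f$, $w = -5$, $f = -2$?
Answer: $- \frac{13619}{6} \approx -2269.8$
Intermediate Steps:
$B = -5$
$J = 0$ ($J = -2 - -2 = -2 + 2 = 0$)
$Z = - \frac{77}{6}$ ($Z = 15 \left(- \frac{1}{2}\right) - \frac{16}{3} = - \frac{15}{2} - \frac{16}{3} = - \frac{77}{6} \approx -12.833$)
$y = 0$
$u{\left(F \right)} = 0$
$\left(u{\left(B \right)} + Z \left(-29\right)\right) - 2642 = \left(0 - - \frac{2233}{6}\right) - 2642 = \left(0 + \frac{2233}{6}\right) - 2642 = \frac{2233}{6} - 2642 = - \frac{13619}{6}$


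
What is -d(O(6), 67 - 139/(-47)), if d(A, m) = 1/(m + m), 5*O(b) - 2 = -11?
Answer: -47/6576 ≈ -0.0071472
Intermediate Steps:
O(b) = -9/5 (O(b) = ⅖ + (⅕)*(-11) = ⅖ - 11/5 = -9/5)
d(A, m) = 1/(2*m)
-d(O(6), 67 - 139/(-47)) = -1/(2*(67 - 139/(-47))) = -1/(2*(67 - 139*(-1)/47)) = -1/(2*(67 - 1*(-139/47))) = -1/(2*(67 + 139/47)) = -1/(2*3288/47) = -47/(2*3288) = -1*47/6576 = -47/6576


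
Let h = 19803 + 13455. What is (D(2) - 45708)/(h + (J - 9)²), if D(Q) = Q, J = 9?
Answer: -22853/16629 ≈ -1.3743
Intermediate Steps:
h = 33258
(D(2) - 45708)/(h + (J - 9)²) = (2 - 45708)/(33258 + (9 - 9)²) = -45706/(33258 + 0²) = -45706/(33258 + 0) = -45706/33258 = -45706*1/33258 = -22853/16629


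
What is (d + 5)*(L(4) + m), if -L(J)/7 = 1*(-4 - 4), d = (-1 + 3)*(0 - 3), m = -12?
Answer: -44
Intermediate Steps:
d = -6 (d = 2*(-3) = -6)
L(J) = 56 (L(J) = -7*(-4 - 4) = -7*(-8) = 56)
(d + 5)*(L(4) + m) = (-6 + 5)*(56 - 12) = -1*44 = -44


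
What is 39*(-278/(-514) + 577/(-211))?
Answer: -4639440/54227 ≈ -85.556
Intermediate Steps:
39*(-278/(-514) + 577/(-211)) = 39*(-278*(-1/514) + 577*(-1/211)) = 39*(139/257 - 577/211) = 39*(-118960/54227) = -4639440/54227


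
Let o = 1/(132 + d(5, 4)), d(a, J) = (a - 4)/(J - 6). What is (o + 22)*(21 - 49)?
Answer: -162064/263 ≈ -616.21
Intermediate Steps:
d(a, J) = (-4 + a)/(-6 + J)
o = 2/263 (o = 1/(132 + (-4 + 5)/(-6 + 4)) = 1/(132 + 1/(-2)) = 1/(132 - ½*1) = 1/(132 - ½) = 1/(263/2) = 2/263 ≈ 0.0076046)
(o + 22)*(21 - 49) = (2/263 + 22)*(21 - 49) = (5788/263)*(-28) = -162064/263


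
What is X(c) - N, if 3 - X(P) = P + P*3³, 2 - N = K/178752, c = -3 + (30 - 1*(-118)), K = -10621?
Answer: -38187631/9408 ≈ -4059.1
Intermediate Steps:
c = 145 (c = -3 + (30 + 118) = -3 + 148 = 145)
N = 19375/9408 (N = 2 - (-10621)/178752 = 2 - 1*(-559/9408) = 2 + 559/9408 = 19375/9408 ≈ 2.0594)
X(P) = 3 - 28*P (X(P) = 3 - (P + P*3³) = 3 - (P + P*27) = 3 - (P + 27*P) = 3 - 28*P)
X(c) - N = (3 - 28*145) - 1*19375/9408 = (3 - 4060) - 19375/9408 = -4057 - 19375/9408 = -38187631/9408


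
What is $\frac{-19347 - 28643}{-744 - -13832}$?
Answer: $- \frac{23995}{6544} \approx -3.6667$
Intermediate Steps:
$\frac{-19347 - 28643}{-744 - -13832} = - \frac{47990}{-744 + 13832} = - \frac{47990}{13088} = \left(-47990\right) \frac{1}{13088} = - \frac{23995}{6544}$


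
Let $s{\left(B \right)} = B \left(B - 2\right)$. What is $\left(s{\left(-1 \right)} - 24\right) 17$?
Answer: $-357$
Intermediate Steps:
$s{\left(B \right)} = B \left(-2 + B\right)$
$\left(s{\left(-1 \right)} - 24\right) 17 = \left(- (-2 - 1) - 24\right) 17 = \left(\left(-1\right) \left(-3\right) - 24\right) 17 = \left(3 - 24\right) 17 = \left(-21\right) 17 = -357$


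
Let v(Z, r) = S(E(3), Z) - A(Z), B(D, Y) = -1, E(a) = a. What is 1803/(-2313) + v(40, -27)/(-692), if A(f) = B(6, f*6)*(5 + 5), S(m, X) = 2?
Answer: -106286/133383 ≈ -0.79685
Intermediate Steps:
A(f) = -10 (A(f) = -(5 + 5) = -1*10 = -10)
v(Z, r) = 12 (v(Z, r) = 2 - 1*(-10) = 2 + 10 = 12)
1803/(-2313) + v(40, -27)/(-692) = 1803/(-2313) + 12/(-692) = 1803*(-1/2313) + 12*(-1/692) = -601/771 - 3/173 = -106286/133383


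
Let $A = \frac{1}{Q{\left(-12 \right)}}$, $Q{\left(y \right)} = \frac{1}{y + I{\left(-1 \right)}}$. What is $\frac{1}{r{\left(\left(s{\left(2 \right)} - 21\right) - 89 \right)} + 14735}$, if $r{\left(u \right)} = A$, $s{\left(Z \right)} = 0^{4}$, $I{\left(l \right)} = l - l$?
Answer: $\frac{1}{14723} \approx 6.7921 \cdot 10^{-5}$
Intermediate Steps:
$I{\left(l \right)} = 0$
$s{\left(Z \right)} = 0$
$Q{\left(y \right)} = \frac{1}{y}$ ($Q{\left(y \right)} = \frac{1}{y + 0} = \frac{1}{y}$)
$A = -12$ ($A = \frac{1}{\frac{1}{-12}} = \frac{1}{- \frac{1}{12}} = -12$)
$r{\left(u \right)} = -12$
$\frac{1}{r{\left(\left(s{\left(2 \right)} - 21\right) - 89 \right)} + 14735} = \frac{1}{-12 + 14735} = \frac{1}{14723}$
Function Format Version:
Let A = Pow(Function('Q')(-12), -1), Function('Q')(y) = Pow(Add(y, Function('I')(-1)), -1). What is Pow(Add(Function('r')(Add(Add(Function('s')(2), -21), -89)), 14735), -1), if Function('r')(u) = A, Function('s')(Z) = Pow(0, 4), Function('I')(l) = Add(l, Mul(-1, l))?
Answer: Rational(1, 14723) ≈ 6.7921e-5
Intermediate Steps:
Function('I')(l) = 0
Function('s')(Z) = 0
Function('Q')(y) = Pow(y, -1) (Function('Q')(y) = Pow(Add(y, 0), -1) = Pow(y, -1))
A = -12 (A = Pow(Pow(-12, -1), -1) = Pow(Rational(-1, 12), -1) = -12)
Function('r')(u) = -12
Pow(Add(Function('r')(Add(Add(Function('s')(2), -21), -89)), 14735), -1) = Pow(Add(-12, 14735), -1) = Pow(14723, -1) = Rational(1, 14723)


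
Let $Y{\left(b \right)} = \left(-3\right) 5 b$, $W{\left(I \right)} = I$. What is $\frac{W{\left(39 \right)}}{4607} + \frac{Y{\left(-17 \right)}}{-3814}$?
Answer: $- \frac{1026039}{17571098} \approx -0.058394$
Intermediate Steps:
$Y{\left(b \right)} = - 15 b$
$\frac{W{\left(39 \right)}}{4607} + \frac{Y{\left(-17 \right)}}{-3814} = \frac{39}{4607} + \frac{\left(-15\right) \left(-17\right)}{-3814} = 39 \cdot \frac{1}{4607} + 255 \left(- \frac{1}{3814}\right) = \frac{39}{4607} - \frac{255}{3814} = - \frac{1026039}{17571098}$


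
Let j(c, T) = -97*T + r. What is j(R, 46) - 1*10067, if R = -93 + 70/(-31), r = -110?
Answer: -14639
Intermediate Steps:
R = -2953/31 (R = -93 + 70*(-1/31) = -93 - 70/31 = -2953/31 ≈ -95.258)
j(c, T) = -110 - 97*T (j(c, T) = -97*T - 110 = -110 - 97*T)
j(R, 46) - 1*10067 = (-110 - 97*46) - 1*10067 = (-110 - 4462) - 10067 = -4572 - 10067 = -14639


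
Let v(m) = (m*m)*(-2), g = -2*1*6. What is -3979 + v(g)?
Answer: -4267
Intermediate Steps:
g = -12 (g = -2*6 = -12)
v(m) = -2*m² (v(m) = m²*(-2) = -2*m²)
-3979 + v(g) = -3979 - 2*(-12)² = -3979 - 2*144 = -3979 - 288 = -4267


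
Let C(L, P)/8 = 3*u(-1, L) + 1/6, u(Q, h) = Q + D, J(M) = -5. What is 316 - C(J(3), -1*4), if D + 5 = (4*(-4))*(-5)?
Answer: -4384/3 ≈ -1461.3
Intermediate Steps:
D = 75 (D = -5 + (4*(-4))*(-5) = -5 - 16*(-5) = -5 + 80 = 75)
u(Q, h) = 75 + Q (u(Q, h) = Q + 75 = 75 + Q)
C(L, P) = 5332/3 (C(L, P) = 8*(3*(75 - 1) + 1/6) = 8*(3*74 + ⅙) = 8*(222 + ⅙) = 8*(1333/6) = 5332/3)
316 - C(J(3), -1*4) = 316 - 1*5332/3 = 316 - 5332/3 = -4384/3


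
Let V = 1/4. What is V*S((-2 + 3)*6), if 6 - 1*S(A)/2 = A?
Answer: 0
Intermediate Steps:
S(A) = 12 - 2*A
V = ¼ ≈ 0.25000
V*S((-2 + 3)*6) = (12 - 2*(-2 + 3)*6)/4 = (12 - 2*6)/4 = (12 - 12)/4 = (¼)*0 = 0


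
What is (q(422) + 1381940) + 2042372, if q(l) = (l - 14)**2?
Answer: 3590776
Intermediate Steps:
q(l) = (-14 + l)**2
(q(422) + 1381940) + 2042372 = ((-14 + 422)**2 + 1381940) + 2042372 = (408**2 + 1381940) + 2042372 = (166464 + 1381940) + 2042372 = 1548404 + 2042372 = 3590776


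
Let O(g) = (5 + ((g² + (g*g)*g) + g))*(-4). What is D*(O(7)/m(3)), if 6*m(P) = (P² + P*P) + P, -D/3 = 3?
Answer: 29088/7 ≈ 4155.4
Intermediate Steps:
D = -9 (D = -3*3 = -9)
O(g) = -20 - 4*g - 4*g² - 4*g³ (O(g) = (5 + ((g² + g²*g) + g))*(-4) = (5 + ((g² + g³) + g))*(-4) = (5 + (g + g² + g³))*(-4) = (5 + g + g² + g³)*(-4) = -20 - 4*g - 4*g² - 4*g³)
m(P) = P²/3 + P/6 (m(P) = ((P² + P*P) + P)/6 = ((P² + P²) + P)/6 = (2*P² + P)/6 = (P + 2*P²)/6 = P²/3 + P/6)
D*(O(7)/m(3)) = -9*(-20 - 4*7 - 4*7² - 4*7³)/((⅙)*3*(1 + 2*3)) = -9*(-20 - 28 - 4*49 - 4*343)/((⅙)*3*(1 + 6)) = -9*(-20 - 28 - 196 - 1372)/((⅙)*3*7) = -(-14544)/7/2 = -(-14544)*2/7 = -9*(-3232/7) = 29088/7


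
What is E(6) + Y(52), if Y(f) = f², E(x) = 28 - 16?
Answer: 2716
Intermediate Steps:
E(x) = 12
E(6) + Y(52) = 12 + 52² = 12 + 2704 = 2716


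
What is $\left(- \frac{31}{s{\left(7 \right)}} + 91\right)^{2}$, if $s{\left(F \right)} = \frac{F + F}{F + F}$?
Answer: $3600$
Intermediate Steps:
$s{\left(F \right)} = 1$ ($s{\left(F \right)} = \frac{2 F}{2 F} = 2 F \frac{1}{2 F} = 1$)
$\left(- \frac{31}{s{\left(7 \right)}} + 91\right)^{2} = \left(- \frac{31}{1} + 91\right)^{2} = \left(\left(-31\right) 1 + 91\right)^{2} = \left(-31 + 91\right)^{2} = 60^{2} = 3600$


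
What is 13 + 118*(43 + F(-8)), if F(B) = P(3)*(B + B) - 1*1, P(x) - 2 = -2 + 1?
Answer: 3081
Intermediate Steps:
P(x) = 1 (P(x) = 2 + (-2 + 1) = 2 - 1 = 1)
F(B) = -1 + 2*B (F(B) = 1*(B + B) - 1*1 = 1*(2*B) - 1 = 2*B - 1 = -1 + 2*B)
13 + 118*(43 + F(-8)) = 13 + 118*(43 + (-1 + 2*(-8))) = 13 + 118*(43 + (-1 - 16)) = 13 + 118*(43 - 17) = 13 + 118*26 = 13 + 3068 = 3081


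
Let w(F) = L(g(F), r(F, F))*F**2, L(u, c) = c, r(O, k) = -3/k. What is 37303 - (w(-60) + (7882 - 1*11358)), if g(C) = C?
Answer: 40599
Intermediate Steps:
w(F) = -3*F (w(F) = (-3/F)*F**2 = -3*F)
37303 - (w(-60) + (7882 - 1*11358)) = 37303 - (-3*(-60) + (7882 - 1*11358)) = 37303 - (180 + (7882 - 11358)) = 37303 - (180 - 3476) = 37303 - 1*(-3296) = 37303 + 3296 = 40599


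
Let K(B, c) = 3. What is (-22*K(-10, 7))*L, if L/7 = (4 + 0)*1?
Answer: -1848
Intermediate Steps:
L = 28 (L = 7*((4 + 0)*1) = 7*(4*1) = 7*4 = 28)
(-22*K(-10, 7))*L = -22*3*28 = -66*28 = -1848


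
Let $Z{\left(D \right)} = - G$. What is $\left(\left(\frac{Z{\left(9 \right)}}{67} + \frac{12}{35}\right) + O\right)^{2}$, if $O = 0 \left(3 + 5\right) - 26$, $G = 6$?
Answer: $\frac{3645261376}{5499025} \approx 662.89$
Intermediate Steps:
$Z{\left(D \right)} = -6$ ($Z{\left(D \right)} = \left(-1\right) 6 = -6$)
$O = -26$ ($O = 0 \cdot 8 - 26 = 0 - 26 = -26$)
$\left(\left(\frac{Z{\left(9 \right)}}{67} + \frac{12}{35}\right) + O\right)^{2} = \left(\left(- \frac{6}{67} + \frac{12}{35}\right) - 26\right)^{2} = \left(\frac{594}{2345} - 26\right)^{2} = \left(- \frac{60376}{2345}\right)^{2} = \frac{3645261376}{5499025}$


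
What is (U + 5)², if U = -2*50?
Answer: 9025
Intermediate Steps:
U = -100
(U + 5)² = (-100 + 5)² = (-95)² = 9025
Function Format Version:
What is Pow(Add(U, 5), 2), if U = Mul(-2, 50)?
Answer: 9025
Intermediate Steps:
U = -100
Pow(Add(U, 5), 2) = Pow(Add(-100, 5), 2) = Pow(-95, 2) = 9025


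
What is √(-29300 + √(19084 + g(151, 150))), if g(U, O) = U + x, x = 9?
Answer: √(-29300 + 2*√4811) ≈ 170.77*I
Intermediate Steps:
g(U, O) = 9 + U (g(U, O) = U + 9 = 9 + U)
√(-29300 + √(19084 + g(151, 150))) = √(-29300 + √(19084 + (9 + 151))) = √(-29300 + √(19084 + 160)) = √(-29300 + √19244) = √(-29300 + 2*√4811)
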